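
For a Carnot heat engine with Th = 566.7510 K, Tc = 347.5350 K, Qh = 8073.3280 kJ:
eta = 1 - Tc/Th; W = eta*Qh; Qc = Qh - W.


eta = 1 - 347.5350/566.7510 = 0.3868
W = 0.3868 * 8073.3280 = 3122.7165 kJ
Qc = 8073.3280 - 3122.7165 = 4950.6115 kJ

eta = 38.6794%, W = 3122.7165 kJ, Qc = 4950.6115 kJ


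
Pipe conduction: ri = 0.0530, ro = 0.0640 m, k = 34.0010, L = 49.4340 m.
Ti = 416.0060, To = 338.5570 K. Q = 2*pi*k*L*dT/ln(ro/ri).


dT = 77.4490 K
ln(ro/ri) = 0.1886
Q = 2*pi*34.0010*49.4340*77.4490 / 0.1886 = 4337023.4671 W

4337023.4671 W


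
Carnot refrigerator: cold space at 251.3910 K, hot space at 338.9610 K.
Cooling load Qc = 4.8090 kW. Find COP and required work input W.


COP = 251.3910 / 87.5700 = 2.8707
W = 4.8090 / 2.8707 = 1.6752 kW

COP = 2.8707, W = 1.6752 kW


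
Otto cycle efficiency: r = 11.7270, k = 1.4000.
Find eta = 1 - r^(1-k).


r^(k-1) = 2.6772
eta = 1 - 1/2.6772 = 0.6265 = 62.6470%

62.6470%


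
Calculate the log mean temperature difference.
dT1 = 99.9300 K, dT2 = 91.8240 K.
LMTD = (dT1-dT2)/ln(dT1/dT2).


dT1/dT2 = 1.0883
ln(dT1/dT2) = 0.0846
LMTD = 8.1060 / 0.0846 = 95.8199 K

95.8199 K


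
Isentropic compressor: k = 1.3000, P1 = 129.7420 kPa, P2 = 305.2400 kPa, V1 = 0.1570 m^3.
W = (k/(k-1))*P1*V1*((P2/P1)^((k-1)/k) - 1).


(k-1)/k = 0.2308
(P2/P1)^exp = 1.2183
W = 4.3333 * 129.7420 * 0.1570 * (1.2183 - 1) = 19.2665 kJ

19.2665 kJ


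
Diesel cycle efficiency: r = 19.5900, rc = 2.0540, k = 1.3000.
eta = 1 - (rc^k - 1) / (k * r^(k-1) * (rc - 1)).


r^(k-1) = 2.4412
rc^k = 2.5491
eta = 0.5369 = 53.6900%

53.6900%


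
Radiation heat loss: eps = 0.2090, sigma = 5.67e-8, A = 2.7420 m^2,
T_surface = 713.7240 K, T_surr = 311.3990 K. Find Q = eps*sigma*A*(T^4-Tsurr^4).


T^4 = 2.5949e+11
Tsurr^4 = 9.4031e+09
Q = 0.2090 * 5.67e-8 * 2.7420 * 2.5009e+11 = 8126.2171 W

8126.2171 W


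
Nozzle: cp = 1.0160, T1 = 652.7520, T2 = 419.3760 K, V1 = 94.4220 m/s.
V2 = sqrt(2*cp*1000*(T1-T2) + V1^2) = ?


dT = 233.3760 K
2*cp*1000*dT = 474220.0320
V1^2 = 8915.5141
V2 = sqrt(483135.5461) = 695.0795 m/s

695.0795 m/s


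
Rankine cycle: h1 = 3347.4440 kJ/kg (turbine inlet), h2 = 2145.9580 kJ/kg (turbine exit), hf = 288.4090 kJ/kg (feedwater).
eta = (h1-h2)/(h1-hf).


W = 1201.4860 kJ/kg
Q_in = 3059.0350 kJ/kg
eta = 0.3928 = 39.2766%

eta = 39.2766%


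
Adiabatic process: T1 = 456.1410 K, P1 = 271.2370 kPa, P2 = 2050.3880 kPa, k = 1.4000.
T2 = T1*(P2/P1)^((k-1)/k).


(k-1)/k = 0.2857
(P2/P1)^exp = 1.7824
T2 = 456.1410 * 1.7824 = 813.0091 K

813.0091 K


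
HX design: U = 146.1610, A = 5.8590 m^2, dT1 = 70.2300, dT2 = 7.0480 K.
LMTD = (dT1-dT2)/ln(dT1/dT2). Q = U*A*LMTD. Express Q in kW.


LMTD = 27.4820 K
Q = 146.1610 * 5.8590 * 27.4820 = 23534.4155 W = 23.5344 kW

23.5344 kW


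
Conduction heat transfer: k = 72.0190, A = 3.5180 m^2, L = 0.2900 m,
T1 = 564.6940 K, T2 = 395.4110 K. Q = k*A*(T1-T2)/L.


dT = 169.2830 K
Q = 72.0190 * 3.5180 * 169.2830 / 0.2900 = 147896.6275 W

147896.6275 W


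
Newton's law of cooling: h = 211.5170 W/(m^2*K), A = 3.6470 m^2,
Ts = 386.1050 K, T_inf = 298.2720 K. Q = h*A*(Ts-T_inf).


dT = 87.8330 K
Q = 211.5170 * 3.6470 * 87.8330 = 67754.5957 W

67754.5957 W


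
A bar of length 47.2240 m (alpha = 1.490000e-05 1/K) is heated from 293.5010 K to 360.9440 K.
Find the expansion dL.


dT = 67.4430 K
dL = 1.490000e-05 * 47.2240 * 67.4430 = 0.047455 m
L_final = 47.271455 m

dL = 0.047455 m


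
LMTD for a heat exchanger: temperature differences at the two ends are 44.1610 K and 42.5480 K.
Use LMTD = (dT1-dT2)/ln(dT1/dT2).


dT1/dT2 = 1.0379
ln(dT1/dT2) = 0.0372
LMTD = 1.6130 / 0.0372 = 43.3495 K

43.3495 K


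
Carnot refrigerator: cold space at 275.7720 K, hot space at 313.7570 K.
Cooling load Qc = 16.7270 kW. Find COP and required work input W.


COP = 275.7720 / 37.9850 = 7.2600
W = 16.7270 / 7.2600 = 2.3040 kW

COP = 7.2600, W = 2.3040 kW


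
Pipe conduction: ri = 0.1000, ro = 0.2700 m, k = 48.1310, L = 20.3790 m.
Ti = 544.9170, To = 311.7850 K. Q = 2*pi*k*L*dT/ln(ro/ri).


dT = 233.1320 K
ln(ro/ri) = 0.9933
Q = 2*pi*48.1310*20.3790*233.1320 / 0.9933 = 1446539.0532 W

1446539.0532 W


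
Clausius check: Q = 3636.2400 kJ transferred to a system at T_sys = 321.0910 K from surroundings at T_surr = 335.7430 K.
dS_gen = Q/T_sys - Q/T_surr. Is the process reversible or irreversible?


dS_sys = 3636.2400/321.0910 = 11.3246 kJ/K
dS_surr = -3636.2400/335.7430 = -10.8304 kJ/K
dS_gen = 11.3246 - 10.8304 = 0.4942 kJ/K (irreversible)

dS_gen = 0.4942 kJ/K, irreversible


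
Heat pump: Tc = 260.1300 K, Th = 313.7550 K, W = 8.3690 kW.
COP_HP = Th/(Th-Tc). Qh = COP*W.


COP = 313.7550 / 53.6250 = 5.8509
Qh = 5.8509 * 8.3690 = 48.9663 kW

COP = 5.8509, Qh = 48.9663 kW


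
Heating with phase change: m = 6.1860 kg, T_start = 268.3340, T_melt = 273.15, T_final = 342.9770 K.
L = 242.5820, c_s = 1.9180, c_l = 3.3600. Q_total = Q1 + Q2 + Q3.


Q1 (sensible, solid) = 6.1860 * 1.9180 * 4.8160 = 57.1406 kJ
Q2 (latent) = 6.1860 * 242.5820 = 1500.6123 kJ
Q3 (sensible, liquid) = 6.1860 * 3.3600 * 69.8270 = 1451.3514 kJ
Q_total = 3009.1043 kJ

3009.1043 kJ


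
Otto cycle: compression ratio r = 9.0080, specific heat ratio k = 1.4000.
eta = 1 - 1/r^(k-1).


r^(k-1) = 2.4091
eta = 1 - 1/2.4091 = 0.5849 = 58.4904%

58.4904%


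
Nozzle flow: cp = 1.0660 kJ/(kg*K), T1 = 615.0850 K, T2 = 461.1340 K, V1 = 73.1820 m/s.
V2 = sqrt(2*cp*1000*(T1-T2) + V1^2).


dT = 153.9510 K
2*cp*1000*dT = 328223.5320
V1^2 = 5355.6051
V2 = sqrt(333579.1371) = 577.5631 m/s

577.5631 m/s


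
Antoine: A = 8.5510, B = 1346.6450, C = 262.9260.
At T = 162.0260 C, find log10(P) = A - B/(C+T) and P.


C+T = 424.9520
B/(C+T) = 3.1689
log10(P) = 8.5510 - 3.1689 = 5.3821
P = 10^5.3821 = 241026.9617 mmHg

241026.9617 mmHg


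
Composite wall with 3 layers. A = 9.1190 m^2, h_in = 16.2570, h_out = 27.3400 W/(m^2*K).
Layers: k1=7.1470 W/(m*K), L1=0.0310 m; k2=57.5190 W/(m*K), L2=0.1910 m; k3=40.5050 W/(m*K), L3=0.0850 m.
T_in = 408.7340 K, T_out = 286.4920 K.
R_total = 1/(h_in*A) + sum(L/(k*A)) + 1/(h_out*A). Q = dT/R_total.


R_conv_in = 1/(16.2570*9.1190) = 0.0067
R_1 = 0.0310/(7.1470*9.1190) = 0.0005
R_2 = 0.1910/(57.5190*9.1190) = 0.0004
R_3 = 0.0850/(40.5050*9.1190) = 0.0002
R_conv_out = 1/(27.3400*9.1190) = 0.0040
R_total = 0.0118 K/W
Q = 122.2420 / 0.0118 = 10336.3565 W

R_total = 0.0118 K/W, Q = 10336.3565 W


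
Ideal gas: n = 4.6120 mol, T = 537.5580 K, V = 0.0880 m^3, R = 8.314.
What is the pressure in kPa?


P = nRT/V = 4.6120 * 8.314 * 537.5580 / 0.0880
= 20612.2143 / 0.0880 = 234229.7075 Pa = 234.2297 kPa

234.2297 kPa


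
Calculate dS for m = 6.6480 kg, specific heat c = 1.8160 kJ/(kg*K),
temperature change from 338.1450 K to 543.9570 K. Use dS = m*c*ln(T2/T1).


T2/T1 = 1.6087
ln(T2/T1) = 0.4754
dS = 6.6480 * 1.8160 * 0.4754 = 5.7393 kJ/K

5.7393 kJ/K


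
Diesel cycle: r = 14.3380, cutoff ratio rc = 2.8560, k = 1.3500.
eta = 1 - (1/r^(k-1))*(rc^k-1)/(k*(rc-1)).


r^(k-1) = 2.5396
rc^k = 4.1236
eta = 0.5091 = 50.9127%

50.9127%


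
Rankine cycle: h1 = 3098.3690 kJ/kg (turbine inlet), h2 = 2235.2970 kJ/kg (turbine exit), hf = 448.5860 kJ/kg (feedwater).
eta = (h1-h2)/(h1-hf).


W = 863.0720 kJ/kg
Q_in = 2649.7830 kJ/kg
eta = 0.3257 = 32.5714%

eta = 32.5714%


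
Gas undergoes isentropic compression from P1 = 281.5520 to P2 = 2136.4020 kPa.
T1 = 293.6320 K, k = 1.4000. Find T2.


(k-1)/k = 0.2857
(P2/P1)^exp = 1.7843
T2 = 293.6320 * 1.7843 = 523.9230 K

523.9230 K


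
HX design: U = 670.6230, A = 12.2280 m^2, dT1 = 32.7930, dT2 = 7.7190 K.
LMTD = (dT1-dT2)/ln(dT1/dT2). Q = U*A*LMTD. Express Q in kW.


LMTD = 17.3339 K
Q = 670.6230 * 12.2280 * 17.3339 = 142144.4717 W = 142.1445 kW

142.1445 kW


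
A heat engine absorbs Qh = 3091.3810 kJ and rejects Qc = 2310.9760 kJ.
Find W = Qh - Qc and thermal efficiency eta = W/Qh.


W = 3091.3810 - 2310.9760 = 780.4050 kJ
eta = 780.4050 / 3091.3810 = 0.2524 = 25.2445%

W = 780.4050 kJ, eta = 25.2445%


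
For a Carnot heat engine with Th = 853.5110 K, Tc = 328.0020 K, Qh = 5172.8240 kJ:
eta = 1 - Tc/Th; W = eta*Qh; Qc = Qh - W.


eta = 1 - 328.0020/853.5110 = 0.6157
W = 0.6157 * 5172.8240 = 3184.9215 kJ
Qc = 5172.8240 - 3184.9215 = 1987.9025 kJ

eta = 61.5703%, W = 3184.9215 kJ, Qc = 1987.9025 kJ


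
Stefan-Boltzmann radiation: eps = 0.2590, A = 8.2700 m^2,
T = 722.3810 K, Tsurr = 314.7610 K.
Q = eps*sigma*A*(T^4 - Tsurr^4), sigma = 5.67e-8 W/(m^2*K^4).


T^4 = 2.7231e+11
Tsurr^4 = 9.8158e+09
Q = 0.2590 * 5.67e-8 * 8.2700 * 2.6250e+11 = 31879.3789 W

31879.3789 W


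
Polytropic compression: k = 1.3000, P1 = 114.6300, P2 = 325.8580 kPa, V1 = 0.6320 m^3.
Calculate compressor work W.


(k-1)/k = 0.2308
(P2/P1)^exp = 1.2726
W = 4.3333 * 114.6300 * 0.6320 * (1.2726 - 1) = 85.5921 kJ

85.5921 kJ


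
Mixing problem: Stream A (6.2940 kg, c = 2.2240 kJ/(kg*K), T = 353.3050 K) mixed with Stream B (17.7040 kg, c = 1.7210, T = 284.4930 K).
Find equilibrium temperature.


num = 13613.6114
den = 44.4664
Tf = 306.1547 K

306.1547 K


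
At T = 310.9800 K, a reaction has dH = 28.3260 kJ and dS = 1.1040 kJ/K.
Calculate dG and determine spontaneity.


T*dS = 310.9800 * 1.1040 = 343.3219 kJ
dG = 28.3260 - 343.3219 = -314.9959 kJ (spontaneous)

dG = -314.9959 kJ, spontaneous


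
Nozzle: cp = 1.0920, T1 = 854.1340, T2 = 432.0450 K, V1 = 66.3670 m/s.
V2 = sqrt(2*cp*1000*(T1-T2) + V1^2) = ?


dT = 422.0890 K
2*cp*1000*dT = 921842.3760
V1^2 = 4404.5787
V2 = sqrt(926246.9547) = 962.4172 m/s

962.4172 m/s


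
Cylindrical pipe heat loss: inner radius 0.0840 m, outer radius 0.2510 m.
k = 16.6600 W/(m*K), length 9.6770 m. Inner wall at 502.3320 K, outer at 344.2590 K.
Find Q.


dT = 158.0730 K
ln(ro/ri) = 1.0946
Q = 2*pi*16.6600*9.6770*158.0730 / 1.0946 = 146279.5176 W

146279.5176 W


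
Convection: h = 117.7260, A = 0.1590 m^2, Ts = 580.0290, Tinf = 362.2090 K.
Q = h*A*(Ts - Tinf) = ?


dT = 217.8200 K
Q = 117.7260 * 0.1590 * 217.8200 = 4077.2493 W

4077.2493 W


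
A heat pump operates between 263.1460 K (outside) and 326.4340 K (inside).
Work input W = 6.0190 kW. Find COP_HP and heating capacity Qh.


COP = 326.4340 / 63.2880 = 5.1579
Qh = 5.1579 * 6.0190 = 31.0455 kW

COP = 5.1579, Qh = 31.0455 kW


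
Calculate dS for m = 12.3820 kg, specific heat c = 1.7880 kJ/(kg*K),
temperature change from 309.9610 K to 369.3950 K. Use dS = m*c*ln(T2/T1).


T2/T1 = 1.1917
ln(T2/T1) = 0.1754
dS = 12.3820 * 1.7880 * 0.1754 = 3.8836 kJ/K

3.8836 kJ/K


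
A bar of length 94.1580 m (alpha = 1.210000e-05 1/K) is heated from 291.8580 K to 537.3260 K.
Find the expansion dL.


dT = 245.4680 K
dL = 1.210000e-05 * 94.1580 * 245.4680 = 0.279665 m
L_final = 94.437665 m

dL = 0.279665 m


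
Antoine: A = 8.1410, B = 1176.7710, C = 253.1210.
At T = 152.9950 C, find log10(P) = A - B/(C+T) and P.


C+T = 406.1160
B/(C+T) = 2.8976
log10(P) = 8.1410 - 2.8976 = 5.2434
P = 10^5.2434 = 175136.6964 mmHg

175136.6964 mmHg


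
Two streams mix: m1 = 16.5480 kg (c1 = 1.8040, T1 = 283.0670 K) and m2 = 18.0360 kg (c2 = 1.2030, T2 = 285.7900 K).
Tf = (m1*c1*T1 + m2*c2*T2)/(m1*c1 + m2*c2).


num = 14651.1573
den = 51.5499
Tf = 284.2131 K

284.2131 K


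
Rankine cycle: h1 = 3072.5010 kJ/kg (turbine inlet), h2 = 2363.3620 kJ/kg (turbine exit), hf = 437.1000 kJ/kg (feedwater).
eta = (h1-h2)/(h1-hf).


W = 709.1390 kJ/kg
Q_in = 2635.4010 kJ/kg
eta = 0.2691 = 26.9082%

eta = 26.9082%


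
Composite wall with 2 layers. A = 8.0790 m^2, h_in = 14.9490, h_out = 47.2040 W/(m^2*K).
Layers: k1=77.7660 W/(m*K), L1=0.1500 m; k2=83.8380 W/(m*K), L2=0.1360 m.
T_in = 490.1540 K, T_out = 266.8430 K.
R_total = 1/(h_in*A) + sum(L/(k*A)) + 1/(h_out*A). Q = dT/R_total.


R_conv_in = 1/(14.9490*8.0790) = 0.0083
R_1 = 0.1500/(77.7660*8.0790) = 0.0002
R_2 = 0.1360/(83.8380*8.0790) = 0.0002
R_conv_out = 1/(47.2040*8.0790) = 0.0026
R_total = 0.0113 K/W
Q = 223.3110 / 0.0113 = 19689.3340 W

R_total = 0.0113 K/W, Q = 19689.3340 W


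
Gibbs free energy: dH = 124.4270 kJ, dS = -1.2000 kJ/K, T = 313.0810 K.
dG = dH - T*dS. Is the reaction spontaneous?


T*dS = 313.0810 * -1.2000 = -375.6972 kJ
dG = 124.4270 + 375.6972 = 500.1242 kJ (non-spontaneous)

dG = 500.1242 kJ, non-spontaneous


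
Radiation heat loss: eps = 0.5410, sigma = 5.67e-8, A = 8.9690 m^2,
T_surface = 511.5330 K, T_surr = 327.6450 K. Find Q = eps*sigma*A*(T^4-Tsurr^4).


T^4 = 6.8469e+10
Tsurr^4 = 1.1524e+10
Q = 0.5410 * 5.67e-8 * 8.9690 * 5.6945e+10 = 15666.7352 W

15666.7352 W


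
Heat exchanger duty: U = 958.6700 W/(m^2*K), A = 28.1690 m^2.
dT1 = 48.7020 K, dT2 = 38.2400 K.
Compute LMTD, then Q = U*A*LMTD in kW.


LMTD = 43.2604 K
Q = 958.6700 * 28.1690 * 43.2604 = 1168236.3737 W = 1168.2364 kW

1168.2364 kW


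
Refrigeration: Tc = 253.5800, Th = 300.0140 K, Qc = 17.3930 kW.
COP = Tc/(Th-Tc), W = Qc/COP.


COP = 253.5800 / 46.4340 = 5.4611
W = 17.3930 / 5.4611 = 3.1849 kW

COP = 5.4611, W = 3.1849 kW


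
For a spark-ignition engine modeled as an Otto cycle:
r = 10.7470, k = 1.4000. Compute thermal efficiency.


r^(k-1) = 2.5853
eta = 1 - 1/2.5853 = 0.6132 = 61.3201%

61.3201%


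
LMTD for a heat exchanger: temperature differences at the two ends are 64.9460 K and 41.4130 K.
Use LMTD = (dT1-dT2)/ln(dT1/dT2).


dT1/dT2 = 1.5683
ln(dT1/dT2) = 0.4500
LMTD = 23.5330 / 0.4500 = 52.3001 K

52.3001 K


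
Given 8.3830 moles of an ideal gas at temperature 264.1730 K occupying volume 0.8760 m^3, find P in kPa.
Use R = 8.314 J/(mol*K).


P = nRT/V = 8.3830 * 8.314 * 264.1730 / 0.8760
= 18411.8706 / 0.8760 = 21018.1171 Pa = 21.0181 kPa

21.0181 kPa


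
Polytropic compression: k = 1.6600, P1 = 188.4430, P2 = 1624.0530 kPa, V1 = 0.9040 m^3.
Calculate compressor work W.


(k-1)/k = 0.3976
(P2/P1)^exp = 2.3546
W = 2.5152 * 188.4430 * 0.9040 * (2.3546 - 1) = 580.3878 kJ

580.3878 kJ


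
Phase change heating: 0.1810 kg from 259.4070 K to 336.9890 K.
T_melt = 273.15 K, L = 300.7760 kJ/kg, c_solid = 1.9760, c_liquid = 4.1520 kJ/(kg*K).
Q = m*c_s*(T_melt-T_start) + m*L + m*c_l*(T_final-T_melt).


Q1 (sensible, solid) = 0.1810 * 1.9760 * 13.7430 = 4.9153 kJ
Q2 (latent) = 0.1810 * 300.7760 = 54.4405 kJ
Q3 (sensible, liquid) = 0.1810 * 4.1520 * 63.8390 = 47.9758 kJ
Q_total = 107.3315 kJ

107.3315 kJ


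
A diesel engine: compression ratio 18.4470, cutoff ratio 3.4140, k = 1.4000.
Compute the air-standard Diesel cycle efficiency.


r^(k-1) = 3.2090
rc^k = 5.5792
eta = 0.5778 = 57.7769%

57.7769%


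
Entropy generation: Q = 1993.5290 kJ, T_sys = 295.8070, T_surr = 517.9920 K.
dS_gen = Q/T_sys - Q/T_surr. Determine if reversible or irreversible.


dS_sys = 1993.5290/295.8070 = 6.7393 kJ/K
dS_surr = -1993.5290/517.9920 = -3.8486 kJ/K
dS_gen = 6.7393 - 3.8486 = 2.8907 kJ/K (irreversible)

dS_gen = 2.8907 kJ/K, irreversible


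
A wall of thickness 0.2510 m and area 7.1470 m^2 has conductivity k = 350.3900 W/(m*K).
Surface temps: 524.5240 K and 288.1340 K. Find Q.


dT = 236.3900 K
Q = 350.3900 * 7.1470 * 236.3900 / 0.2510 = 2358472.7587 W

2358472.7587 W


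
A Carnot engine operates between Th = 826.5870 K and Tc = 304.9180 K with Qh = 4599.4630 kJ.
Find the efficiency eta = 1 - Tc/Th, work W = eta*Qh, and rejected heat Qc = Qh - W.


eta = 1 - 304.9180/826.5870 = 0.6311
W = 0.6311 * 4599.4630 = 2902.7764 kJ
Qc = 4599.4630 - 2902.7764 = 1696.6866 kJ

eta = 63.1112%, W = 2902.7764 kJ, Qc = 1696.6866 kJ


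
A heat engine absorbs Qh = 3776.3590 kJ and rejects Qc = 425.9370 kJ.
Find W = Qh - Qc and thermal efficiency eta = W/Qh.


W = 3776.3590 - 425.9370 = 3350.4220 kJ
eta = 3350.4220 / 3776.3590 = 0.8872 = 88.7210%

W = 3350.4220 kJ, eta = 88.7210%


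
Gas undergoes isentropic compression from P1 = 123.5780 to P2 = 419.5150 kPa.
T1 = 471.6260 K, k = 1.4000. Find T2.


(k-1)/k = 0.2857
(P2/P1)^exp = 1.4179
T2 = 471.6260 * 1.4179 = 668.7391 K

668.7391 K


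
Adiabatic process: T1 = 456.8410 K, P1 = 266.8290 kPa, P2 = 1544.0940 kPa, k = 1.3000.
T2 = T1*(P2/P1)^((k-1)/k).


(k-1)/k = 0.2308
(P2/P1)^exp = 1.4995
T2 = 456.8410 * 1.4995 = 685.0353 K

685.0353 K


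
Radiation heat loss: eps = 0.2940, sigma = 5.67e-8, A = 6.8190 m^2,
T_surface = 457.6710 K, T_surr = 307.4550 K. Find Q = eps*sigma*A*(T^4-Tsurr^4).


T^4 = 4.3875e+10
Tsurr^4 = 8.9357e+09
Q = 0.2940 * 5.67e-8 * 6.8190 * 3.4939e+10 = 3971.5627 W

3971.5627 W


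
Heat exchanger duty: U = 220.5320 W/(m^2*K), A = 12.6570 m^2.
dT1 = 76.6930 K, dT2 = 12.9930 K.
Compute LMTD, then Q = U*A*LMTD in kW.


LMTD = 35.8792 K
Q = 220.5320 * 12.6570 * 35.8792 = 100148.7860 W = 100.1488 kW

100.1488 kW


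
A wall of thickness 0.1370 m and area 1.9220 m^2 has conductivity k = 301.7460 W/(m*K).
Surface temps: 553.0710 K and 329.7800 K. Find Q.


dT = 223.2910 K
Q = 301.7460 * 1.9220 * 223.2910 / 0.1370 = 945247.5417 W

945247.5417 W


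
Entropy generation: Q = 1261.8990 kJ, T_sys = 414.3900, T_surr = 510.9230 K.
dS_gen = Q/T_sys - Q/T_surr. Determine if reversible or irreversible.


dS_sys = 1261.8990/414.3900 = 3.0452 kJ/K
dS_surr = -1261.8990/510.9230 = -2.4698 kJ/K
dS_gen = 3.0452 - 2.4698 = 0.5754 kJ/K (irreversible)

dS_gen = 0.5754 kJ/K, irreversible


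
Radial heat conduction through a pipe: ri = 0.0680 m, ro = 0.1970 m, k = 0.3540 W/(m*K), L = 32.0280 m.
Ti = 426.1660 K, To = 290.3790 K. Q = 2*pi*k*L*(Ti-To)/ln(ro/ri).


dT = 135.7870 K
ln(ro/ri) = 1.0637
Q = 2*pi*0.3540*32.0280*135.7870 / 1.0637 = 9093.9719 W

9093.9719 W


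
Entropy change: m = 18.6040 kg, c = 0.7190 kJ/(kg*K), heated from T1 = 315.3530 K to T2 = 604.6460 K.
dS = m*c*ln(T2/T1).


T2/T1 = 1.9174
ln(T2/T1) = 0.6510
dS = 18.6040 * 0.7190 * 0.6510 = 8.7073 kJ/K

8.7073 kJ/K


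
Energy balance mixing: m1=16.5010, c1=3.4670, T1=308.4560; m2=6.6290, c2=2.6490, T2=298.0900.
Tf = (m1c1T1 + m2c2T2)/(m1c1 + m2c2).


num = 22880.9754
den = 74.7692
Tf = 306.0215 K

306.0215 K


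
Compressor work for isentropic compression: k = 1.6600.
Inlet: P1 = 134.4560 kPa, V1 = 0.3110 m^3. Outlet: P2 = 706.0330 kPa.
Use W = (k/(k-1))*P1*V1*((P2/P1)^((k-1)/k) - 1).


(k-1)/k = 0.3976
(P2/P1)^exp = 1.9336
W = 2.5152 * 134.4560 * 0.3110 * (1.9336 - 1) = 98.1876 kJ

98.1876 kJ


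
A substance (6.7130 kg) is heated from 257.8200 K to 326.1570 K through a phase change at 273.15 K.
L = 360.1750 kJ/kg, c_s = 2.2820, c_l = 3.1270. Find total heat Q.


Q1 (sensible, solid) = 6.7130 * 2.2820 * 15.3300 = 234.8413 kJ
Q2 (latent) = 6.7130 * 360.1750 = 2417.8548 kJ
Q3 (sensible, liquid) = 6.7130 * 3.1270 * 53.0070 = 1112.6991 kJ
Q_total = 3765.3952 kJ

3765.3952 kJ


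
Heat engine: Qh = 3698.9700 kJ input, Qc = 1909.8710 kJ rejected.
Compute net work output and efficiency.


W = 3698.9700 - 1909.8710 = 1789.0990 kJ
eta = 1789.0990 / 3698.9700 = 0.4837 = 48.3675%

W = 1789.0990 kJ, eta = 48.3675%


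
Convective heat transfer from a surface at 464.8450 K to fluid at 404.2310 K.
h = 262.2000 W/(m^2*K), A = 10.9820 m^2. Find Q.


dT = 60.6140 K
Q = 262.2000 * 10.9820 * 60.6140 = 174536.8250 W

174536.8250 W


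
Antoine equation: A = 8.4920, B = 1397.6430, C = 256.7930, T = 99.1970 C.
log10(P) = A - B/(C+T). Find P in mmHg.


C+T = 355.9900
B/(C+T) = 3.9261
log10(P) = 8.4920 - 3.9261 = 4.5659
P = 10^4.5659 = 36806.6451 mmHg

36806.6451 mmHg


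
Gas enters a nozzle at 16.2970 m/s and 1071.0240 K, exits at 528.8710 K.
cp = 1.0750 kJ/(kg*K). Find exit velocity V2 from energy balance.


dT = 542.1530 K
2*cp*1000*dT = 1165628.9500
V1^2 = 265.5922
V2 = sqrt(1165894.5422) = 1079.7660 m/s

1079.7660 m/s


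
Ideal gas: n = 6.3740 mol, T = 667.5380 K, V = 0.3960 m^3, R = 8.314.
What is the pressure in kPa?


P = nRT/V = 6.3740 * 8.314 * 667.5380 / 0.3960
= 35375.1323 / 0.3960 = 89331.1421 Pa = 89.3311 kPa

89.3311 kPa


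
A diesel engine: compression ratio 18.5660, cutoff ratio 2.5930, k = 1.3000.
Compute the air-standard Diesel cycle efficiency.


r^(k-1) = 2.4022
rc^k = 3.4510
eta = 0.5073 = 50.7318%

50.7318%


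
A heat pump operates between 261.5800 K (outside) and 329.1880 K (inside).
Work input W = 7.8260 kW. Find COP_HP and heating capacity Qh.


COP = 329.1880 / 67.6080 = 4.8691
Qh = 4.8691 * 7.8260 = 38.1053 kW

COP = 4.8691, Qh = 38.1053 kW


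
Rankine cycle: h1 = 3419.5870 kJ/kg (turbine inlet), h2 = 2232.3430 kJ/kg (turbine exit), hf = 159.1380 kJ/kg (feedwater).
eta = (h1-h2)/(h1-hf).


W = 1187.2440 kJ/kg
Q_in = 3260.4490 kJ/kg
eta = 0.3641 = 36.4135%

eta = 36.4135%


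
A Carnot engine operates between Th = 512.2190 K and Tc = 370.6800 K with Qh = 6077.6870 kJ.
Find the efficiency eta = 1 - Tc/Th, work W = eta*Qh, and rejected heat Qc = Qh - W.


eta = 1 - 370.6800/512.2190 = 0.2763
W = 0.2763 * 6077.6870 = 1679.4179 kJ
Qc = 6077.6870 - 1679.4179 = 4398.2691 kJ

eta = 27.6325%, W = 1679.4179 kJ, Qc = 4398.2691 kJ


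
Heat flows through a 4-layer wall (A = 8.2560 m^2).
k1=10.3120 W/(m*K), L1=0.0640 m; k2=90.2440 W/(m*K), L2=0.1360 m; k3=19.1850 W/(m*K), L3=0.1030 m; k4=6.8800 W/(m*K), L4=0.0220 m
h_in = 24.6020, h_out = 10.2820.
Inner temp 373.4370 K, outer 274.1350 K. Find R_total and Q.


R_conv_in = 1/(24.6020*8.2560) = 0.0049
R_1 = 0.0640/(10.3120*8.2560) = 0.0008
R_2 = 0.1360/(90.2440*8.2560) = 0.0002
R_3 = 0.1030/(19.1850*8.2560) = 0.0007
R_4 = 0.0220/(6.8800*8.2560) = 0.0004
R_conv_out = 1/(10.2820*8.2560) = 0.0118
R_total = 0.0187 K/W
Q = 99.3020 / 0.0187 = 5317.2560 W

R_total = 0.0187 K/W, Q = 5317.2560 W


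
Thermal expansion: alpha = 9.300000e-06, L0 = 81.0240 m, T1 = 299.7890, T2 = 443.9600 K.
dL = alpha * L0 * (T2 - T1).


dT = 144.1710 K
dL = 9.300000e-06 * 81.0240 * 144.1710 = 0.108636 m
L_final = 81.132636 m

dL = 0.108636 m


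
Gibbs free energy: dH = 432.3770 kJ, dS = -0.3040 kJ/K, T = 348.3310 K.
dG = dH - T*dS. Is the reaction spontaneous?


T*dS = 348.3310 * -0.3040 = -105.8926 kJ
dG = 432.3770 + 105.8926 = 538.2696 kJ (non-spontaneous)

dG = 538.2696 kJ, non-spontaneous


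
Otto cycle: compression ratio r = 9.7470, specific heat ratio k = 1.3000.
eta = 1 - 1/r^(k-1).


r^(k-1) = 1.9800
eta = 1 - 1/1.9800 = 0.4949 = 49.4945%

49.4945%


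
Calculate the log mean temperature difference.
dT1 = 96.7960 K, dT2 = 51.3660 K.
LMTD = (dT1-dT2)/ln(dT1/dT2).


dT1/dT2 = 1.8844
ln(dT1/dT2) = 0.6336
LMTD = 45.4300 / 0.6336 = 71.6981 K

71.6981 K


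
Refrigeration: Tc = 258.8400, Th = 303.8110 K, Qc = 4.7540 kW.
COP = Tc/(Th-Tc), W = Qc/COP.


COP = 258.8400 / 44.9710 = 5.7557
W = 4.7540 / 5.7557 = 0.8260 kW

COP = 5.7557, W = 0.8260 kW


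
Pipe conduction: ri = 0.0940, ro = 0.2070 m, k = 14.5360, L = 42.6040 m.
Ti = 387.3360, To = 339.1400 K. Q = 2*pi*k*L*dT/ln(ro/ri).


dT = 48.1960 K
ln(ro/ri) = 0.7894
Q = 2*pi*14.5360*42.6040*48.1960 / 0.7894 = 237561.3708 W

237561.3708 W


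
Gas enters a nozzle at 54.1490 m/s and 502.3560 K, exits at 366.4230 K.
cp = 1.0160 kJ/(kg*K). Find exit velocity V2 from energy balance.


dT = 135.9330 K
2*cp*1000*dT = 276215.8560
V1^2 = 2932.1142
V2 = sqrt(279147.9702) = 528.3446 m/s

528.3446 m/s


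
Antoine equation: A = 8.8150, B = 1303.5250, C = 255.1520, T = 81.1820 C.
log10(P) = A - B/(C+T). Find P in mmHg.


C+T = 336.3340
B/(C+T) = 3.8757
log10(P) = 8.8150 - 3.8757 = 4.9393
P = 10^4.9393 = 86958.8777 mmHg

86958.8777 mmHg


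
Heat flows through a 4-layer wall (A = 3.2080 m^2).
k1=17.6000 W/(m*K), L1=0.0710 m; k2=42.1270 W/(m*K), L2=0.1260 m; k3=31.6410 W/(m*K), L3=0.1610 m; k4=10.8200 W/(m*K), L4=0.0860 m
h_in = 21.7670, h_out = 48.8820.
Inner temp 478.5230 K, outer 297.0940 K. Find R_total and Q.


R_conv_in = 1/(21.7670*3.2080) = 0.0143
R_1 = 0.0710/(17.6000*3.2080) = 0.0013
R_2 = 0.1260/(42.1270*3.2080) = 0.0009
R_3 = 0.1610/(31.6410*3.2080) = 0.0016
R_4 = 0.0860/(10.8200*3.2080) = 0.0025
R_conv_out = 1/(48.8820*3.2080) = 0.0064
R_total = 0.0270 K/W
Q = 181.4290 / 0.0270 = 6731.7045 W

R_total = 0.0270 K/W, Q = 6731.7045 W


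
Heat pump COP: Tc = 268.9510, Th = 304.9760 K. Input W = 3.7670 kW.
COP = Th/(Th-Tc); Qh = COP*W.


COP = 304.9760 / 36.0250 = 8.4657
Qh = 8.4657 * 3.7670 = 31.8902 kW

COP = 8.4657, Qh = 31.8902 kW


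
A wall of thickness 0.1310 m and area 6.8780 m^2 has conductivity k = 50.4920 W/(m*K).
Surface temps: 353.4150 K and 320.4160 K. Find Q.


dT = 32.9990 K
Q = 50.4920 * 6.8780 * 32.9990 / 0.1310 = 87481.0987 W

87481.0987 W


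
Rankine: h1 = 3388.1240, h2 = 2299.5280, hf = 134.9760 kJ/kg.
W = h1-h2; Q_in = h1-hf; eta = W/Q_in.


W = 1088.5960 kJ/kg
Q_in = 3253.1480 kJ/kg
eta = 0.3346 = 33.4628%

eta = 33.4628%


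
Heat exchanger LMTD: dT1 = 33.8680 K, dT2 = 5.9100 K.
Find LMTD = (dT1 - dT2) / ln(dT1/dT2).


dT1/dT2 = 5.7306
ln(dT1/dT2) = 1.7458
LMTD = 27.9580 / 1.7458 = 16.0142 K

16.0142 K


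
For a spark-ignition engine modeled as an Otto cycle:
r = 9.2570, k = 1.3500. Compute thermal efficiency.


r^(k-1) = 2.1790
eta = 1 - 1/2.1790 = 0.5411 = 54.1082%

54.1082%


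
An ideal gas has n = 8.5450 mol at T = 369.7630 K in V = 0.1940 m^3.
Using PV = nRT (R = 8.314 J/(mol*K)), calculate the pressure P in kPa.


P = nRT/V = 8.5450 * 8.314 * 369.7630 / 0.1940
= 26269.1209 / 0.1940 = 135407.8396 Pa = 135.4078 kPa

135.4078 kPa


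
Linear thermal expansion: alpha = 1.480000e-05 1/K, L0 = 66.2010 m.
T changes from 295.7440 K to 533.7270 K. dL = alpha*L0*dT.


dT = 237.9830 K
dL = 1.480000e-05 * 66.2010 * 237.9830 = 0.233170 m
L_final = 66.434170 m

dL = 0.233170 m


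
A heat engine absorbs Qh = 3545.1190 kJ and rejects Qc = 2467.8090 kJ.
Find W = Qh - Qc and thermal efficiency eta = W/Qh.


W = 3545.1190 - 2467.8090 = 1077.3100 kJ
eta = 1077.3100 / 3545.1190 = 0.3039 = 30.3885%

W = 1077.3100 kJ, eta = 30.3885%


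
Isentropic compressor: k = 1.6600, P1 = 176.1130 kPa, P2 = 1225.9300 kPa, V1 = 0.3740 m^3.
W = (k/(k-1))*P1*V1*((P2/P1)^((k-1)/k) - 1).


(k-1)/k = 0.3976
(P2/P1)^exp = 2.1629
W = 2.5152 * 176.1130 * 0.3740 * (2.1629 - 1) = 192.6525 kJ

192.6525 kJ


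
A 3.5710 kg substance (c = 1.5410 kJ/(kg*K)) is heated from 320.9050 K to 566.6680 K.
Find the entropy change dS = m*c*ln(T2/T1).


T2/T1 = 1.7658
ln(T2/T1) = 0.5686
dS = 3.5710 * 1.5410 * 0.5686 = 3.1291 kJ/K

3.1291 kJ/K


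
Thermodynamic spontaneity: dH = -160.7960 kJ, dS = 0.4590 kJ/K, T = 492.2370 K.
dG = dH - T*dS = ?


T*dS = 492.2370 * 0.4590 = 225.9368 kJ
dG = -160.7960 - 225.9368 = -386.7328 kJ (spontaneous)

dG = -386.7328 kJ, spontaneous


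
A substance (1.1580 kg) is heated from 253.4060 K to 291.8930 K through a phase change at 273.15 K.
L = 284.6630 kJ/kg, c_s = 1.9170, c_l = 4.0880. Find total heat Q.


Q1 (sensible, solid) = 1.1580 * 1.9170 * 19.7440 = 43.8294 kJ
Q2 (latent) = 1.1580 * 284.6630 = 329.6398 kJ
Q3 (sensible, liquid) = 1.1580 * 4.0880 * 18.7430 = 88.7276 kJ
Q_total = 462.1967 kJ

462.1967 kJ


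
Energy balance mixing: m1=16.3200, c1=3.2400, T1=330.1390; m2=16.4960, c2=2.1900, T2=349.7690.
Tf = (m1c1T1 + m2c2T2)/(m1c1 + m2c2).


num = 30092.5327
den = 89.0030
Tf = 338.1068 K

338.1068 K


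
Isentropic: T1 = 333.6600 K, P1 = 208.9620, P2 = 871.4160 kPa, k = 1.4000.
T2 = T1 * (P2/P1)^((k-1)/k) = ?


(k-1)/k = 0.2857
(P2/P1)^exp = 1.5038
T2 = 333.6600 * 1.5038 = 501.7556 K

501.7556 K


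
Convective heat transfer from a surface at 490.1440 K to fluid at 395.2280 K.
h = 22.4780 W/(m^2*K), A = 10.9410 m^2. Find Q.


dT = 94.9160 K
Q = 22.4780 * 10.9410 * 94.9160 = 23342.8625 W

23342.8625 W


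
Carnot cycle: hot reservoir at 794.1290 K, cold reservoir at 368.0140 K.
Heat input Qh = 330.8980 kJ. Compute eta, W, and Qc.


eta = 1 - 368.0140/794.1290 = 0.5366
W = 0.5366 * 330.8980 = 177.5538 kJ
Qc = 330.8980 - 177.5538 = 153.3442 kJ

eta = 53.6582%, W = 177.5538 kJ, Qc = 153.3442 kJ


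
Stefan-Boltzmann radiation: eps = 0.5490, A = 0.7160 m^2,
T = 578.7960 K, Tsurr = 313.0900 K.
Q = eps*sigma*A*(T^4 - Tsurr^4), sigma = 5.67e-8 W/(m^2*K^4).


T^4 = 1.1223e+11
Tsurr^4 = 9.6090e+09
Q = 0.5490 * 5.67e-8 * 0.7160 * 1.0262e+11 = 2287.1638 W

2287.1638 W


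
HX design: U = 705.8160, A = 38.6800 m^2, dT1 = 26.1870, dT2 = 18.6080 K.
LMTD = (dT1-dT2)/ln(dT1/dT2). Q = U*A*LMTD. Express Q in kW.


LMTD = 22.1821 K
Q = 705.8160 * 38.6800 * 22.1821 = 605593.3621 W = 605.5934 kW

605.5934 kW


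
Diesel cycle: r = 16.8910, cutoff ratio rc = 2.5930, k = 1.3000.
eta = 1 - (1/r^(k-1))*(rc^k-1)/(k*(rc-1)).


r^(k-1) = 2.3351
rc^k = 3.4510
eta = 0.4931 = 49.3143%

49.3143%


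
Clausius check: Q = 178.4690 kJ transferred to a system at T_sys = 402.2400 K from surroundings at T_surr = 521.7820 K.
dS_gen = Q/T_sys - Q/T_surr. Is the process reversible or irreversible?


dS_sys = 178.4690/402.2400 = 0.4437 kJ/K
dS_surr = -178.4690/521.7820 = -0.3420 kJ/K
dS_gen = 0.4437 - 0.3420 = 0.1017 kJ/K (irreversible)

dS_gen = 0.1017 kJ/K, irreversible


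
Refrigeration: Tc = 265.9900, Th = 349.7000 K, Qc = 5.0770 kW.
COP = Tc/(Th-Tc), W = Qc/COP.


COP = 265.9900 / 83.7100 = 3.1775
W = 5.0770 / 3.1775 = 1.5978 kW

COP = 3.1775, W = 1.5978 kW


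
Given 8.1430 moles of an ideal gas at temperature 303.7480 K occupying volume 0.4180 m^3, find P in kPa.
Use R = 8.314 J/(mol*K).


P = nRT/V = 8.1430 * 8.314 * 303.7480 / 0.4180
= 20564.0136 / 0.4180 = 49196.2047 Pa = 49.1962 kPa

49.1962 kPa


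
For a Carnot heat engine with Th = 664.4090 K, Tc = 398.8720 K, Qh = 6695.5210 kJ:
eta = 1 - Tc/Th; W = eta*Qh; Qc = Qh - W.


eta = 1 - 398.8720/664.4090 = 0.3997
W = 0.3997 * 6695.5210 = 2675.9249 kJ
Qc = 6695.5210 - 2675.9249 = 4019.5961 kJ

eta = 39.9659%, W = 2675.9249 kJ, Qc = 4019.5961 kJ


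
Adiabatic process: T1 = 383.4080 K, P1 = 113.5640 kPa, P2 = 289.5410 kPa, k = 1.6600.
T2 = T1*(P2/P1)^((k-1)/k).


(k-1)/k = 0.3976
(P2/P1)^exp = 1.4508
T2 = 383.4080 * 1.4508 = 556.2493 K

556.2493 K


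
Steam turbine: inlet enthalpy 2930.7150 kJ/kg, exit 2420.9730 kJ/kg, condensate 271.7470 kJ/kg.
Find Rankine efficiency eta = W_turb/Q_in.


W = 509.7420 kJ/kg
Q_in = 2658.9680 kJ/kg
eta = 0.1917 = 19.1707%

eta = 19.1707%


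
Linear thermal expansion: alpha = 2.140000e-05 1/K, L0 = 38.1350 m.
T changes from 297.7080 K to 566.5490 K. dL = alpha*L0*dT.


dT = 268.8410 K
dL = 2.140000e-05 * 38.1350 * 268.8410 = 0.219398 m
L_final = 38.354398 m

dL = 0.219398 m


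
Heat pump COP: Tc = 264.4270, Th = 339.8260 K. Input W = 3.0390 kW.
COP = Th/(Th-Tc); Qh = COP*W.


COP = 339.8260 / 75.3990 = 4.5070
Qh = 4.5070 * 3.0390 = 13.6969 kW

COP = 4.5070, Qh = 13.6969 kW


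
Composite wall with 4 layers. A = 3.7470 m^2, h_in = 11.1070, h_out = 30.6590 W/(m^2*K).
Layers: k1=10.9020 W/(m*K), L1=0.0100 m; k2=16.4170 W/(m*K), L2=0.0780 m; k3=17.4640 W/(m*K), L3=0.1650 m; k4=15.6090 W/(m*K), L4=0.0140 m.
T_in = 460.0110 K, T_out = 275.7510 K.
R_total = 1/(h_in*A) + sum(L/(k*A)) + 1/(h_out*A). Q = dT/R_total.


R_conv_in = 1/(11.1070*3.7470) = 0.0240
R_1 = 0.0100/(10.9020*3.7470) = 0.0002
R_2 = 0.0780/(16.4170*3.7470) = 0.0013
R_3 = 0.1650/(17.4640*3.7470) = 0.0025
R_4 = 0.0140/(15.6090*3.7470) = 0.0002
R_conv_out = 1/(30.6590*3.7470) = 0.0087
R_total = 0.0370 K/W
Q = 184.2600 / 0.0370 = 4979.1193 W

R_total = 0.0370 K/W, Q = 4979.1193 W


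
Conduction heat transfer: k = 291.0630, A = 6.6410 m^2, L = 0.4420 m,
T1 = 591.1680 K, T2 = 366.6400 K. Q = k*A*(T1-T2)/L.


dT = 224.5280 K
Q = 291.0630 * 6.6410 * 224.5280 / 0.4420 = 981903.3011 W

981903.3011 W


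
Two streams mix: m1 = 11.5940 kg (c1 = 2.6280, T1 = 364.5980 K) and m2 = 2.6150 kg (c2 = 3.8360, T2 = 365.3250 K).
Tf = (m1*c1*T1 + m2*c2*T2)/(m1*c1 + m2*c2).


num = 14773.5743
den = 40.5002
Tf = 364.7781 K

364.7781 K


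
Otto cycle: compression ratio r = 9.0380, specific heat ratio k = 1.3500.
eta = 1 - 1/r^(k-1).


r^(k-1) = 2.1609
eta = 1 - 1/2.1609 = 0.5372 = 53.7220%

53.7220%


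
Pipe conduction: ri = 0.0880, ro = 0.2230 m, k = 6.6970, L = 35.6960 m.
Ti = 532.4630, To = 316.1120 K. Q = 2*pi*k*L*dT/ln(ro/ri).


dT = 216.3510 K
ln(ro/ri) = 0.9298
Q = 2*pi*6.6970*35.6960*216.3510 / 0.9298 = 349488.3938 W

349488.3938 W


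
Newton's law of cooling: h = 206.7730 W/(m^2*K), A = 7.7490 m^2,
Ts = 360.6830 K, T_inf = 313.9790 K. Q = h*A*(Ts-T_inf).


dT = 46.7040 K
Q = 206.7730 * 7.7490 * 46.7040 = 74833.0709 W

74833.0709 W


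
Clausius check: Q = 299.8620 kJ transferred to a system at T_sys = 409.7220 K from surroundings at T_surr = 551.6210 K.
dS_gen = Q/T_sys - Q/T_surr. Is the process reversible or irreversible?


dS_sys = 299.8620/409.7220 = 0.7319 kJ/K
dS_surr = -299.8620/551.6210 = -0.5436 kJ/K
dS_gen = 0.7319 - 0.5436 = 0.1883 kJ/K (irreversible)

dS_gen = 0.1883 kJ/K, irreversible


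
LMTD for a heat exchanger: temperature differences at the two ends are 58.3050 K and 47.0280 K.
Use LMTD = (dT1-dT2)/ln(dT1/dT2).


dT1/dT2 = 1.2398
ln(dT1/dT2) = 0.2149
LMTD = 11.2770 / 0.2149 = 52.4647 K

52.4647 K


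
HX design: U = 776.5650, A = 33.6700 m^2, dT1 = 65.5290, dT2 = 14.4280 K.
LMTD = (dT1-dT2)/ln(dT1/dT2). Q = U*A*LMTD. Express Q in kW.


LMTD = 33.7674 K
Q = 776.5650 * 33.6700 * 33.7674 = 882915.1602 W = 882.9152 kW

882.9152 kW


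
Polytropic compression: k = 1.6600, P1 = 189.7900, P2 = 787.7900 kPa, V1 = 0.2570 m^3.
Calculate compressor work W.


(k-1)/k = 0.3976
(P2/P1)^exp = 1.7610
W = 2.5152 * 189.7900 * 0.2570 * (1.7610 - 1) = 93.3618 kJ

93.3618 kJ


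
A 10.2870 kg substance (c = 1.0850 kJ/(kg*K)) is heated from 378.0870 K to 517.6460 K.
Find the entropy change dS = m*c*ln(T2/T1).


T2/T1 = 1.3691
ln(T2/T1) = 0.3142
dS = 10.2870 * 1.0850 * 0.3142 = 3.5065 kJ/K

3.5065 kJ/K


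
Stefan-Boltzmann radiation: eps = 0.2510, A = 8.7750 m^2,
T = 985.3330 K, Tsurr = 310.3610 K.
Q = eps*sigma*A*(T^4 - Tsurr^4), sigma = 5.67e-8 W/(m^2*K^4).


T^4 = 9.4261e+11
Tsurr^4 = 9.2783e+09
Q = 0.2510 * 5.67e-8 * 8.7750 * 9.3333e+11 = 116557.4374 W

116557.4374 W


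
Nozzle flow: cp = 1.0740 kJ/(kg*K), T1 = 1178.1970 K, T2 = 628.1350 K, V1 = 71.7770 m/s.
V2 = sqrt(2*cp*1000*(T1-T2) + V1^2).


dT = 550.0620 K
2*cp*1000*dT = 1181533.1760
V1^2 = 5151.9377
V2 = sqrt(1186685.1137) = 1089.3508 m/s

1089.3508 m/s


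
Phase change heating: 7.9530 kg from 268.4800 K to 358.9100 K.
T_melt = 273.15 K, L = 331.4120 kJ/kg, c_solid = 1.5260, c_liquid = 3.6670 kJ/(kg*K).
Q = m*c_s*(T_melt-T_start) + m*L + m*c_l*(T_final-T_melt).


Q1 (sensible, solid) = 7.9530 * 1.5260 * 4.6700 = 56.6764 kJ
Q2 (latent) = 7.9530 * 331.4120 = 2635.7196 kJ
Q3 (sensible, liquid) = 7.9530 * 3.6670 * 85.7600 = 2501.0747 kJ
Q_total = 5193.4708 kJ

5193.4708 kJ


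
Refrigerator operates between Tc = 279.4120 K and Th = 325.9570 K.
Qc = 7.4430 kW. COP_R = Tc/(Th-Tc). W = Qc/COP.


COP = 279.4120 / 46.5450 = 6.0031
W = 7.4430 / 6.0031 = 1.2399 kW

COP = 6.0031, W = 1.2399 kW


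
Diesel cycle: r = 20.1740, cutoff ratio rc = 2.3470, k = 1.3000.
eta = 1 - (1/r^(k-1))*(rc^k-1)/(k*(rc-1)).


r^(k-1) = 2.4628
rc^k = 3.0316
eta = 0.5289 = 52.8933%

52.8933%


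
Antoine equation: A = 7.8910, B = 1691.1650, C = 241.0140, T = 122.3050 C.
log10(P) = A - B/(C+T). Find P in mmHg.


C+T = 363.3190
B/(C+T) = 4.6548
log10(P) = 7.8910 - 4.6548 = 3.2362
P = 10^3.2362 = 1722.7958 mmHg

1722.7958 mmHg


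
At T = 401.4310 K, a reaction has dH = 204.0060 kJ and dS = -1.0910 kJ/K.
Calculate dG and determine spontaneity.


T*dS = 401.4310 * -1.0910 = -437.9612 kJ
dG = 204.0060 + 437.9612 = 641.9672 kJ (non-spontaneous)

dG = 641.9672 kJ, non-spontaneous


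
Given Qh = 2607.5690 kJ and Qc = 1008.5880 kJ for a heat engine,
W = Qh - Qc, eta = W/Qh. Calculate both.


W = 2607.5690 - 1008.5880 = 1598.9810 kJ
eta = 1598.9810 / 2607.5690 = 0.6132 = 61.3208%

W = 1598.9810 kJ, eta = 61.3208%


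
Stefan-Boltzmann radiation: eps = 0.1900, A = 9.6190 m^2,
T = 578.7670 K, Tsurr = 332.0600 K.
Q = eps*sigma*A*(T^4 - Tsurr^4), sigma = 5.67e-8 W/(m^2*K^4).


T^4 = 1.1221e+11
Tsurr^4 = 1.2158e+10
Q = 0.1900 * 5.67e-8 * 9.6190 * 1.0005e+11 = 10367.4830 W

10367.4830 W


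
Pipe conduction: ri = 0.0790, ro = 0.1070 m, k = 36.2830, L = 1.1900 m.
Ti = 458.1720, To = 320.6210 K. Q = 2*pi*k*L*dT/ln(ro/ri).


dT = 137.5510 K
ln(ro/ri) = 0.3034
Q = 2*pi*36.2830*1.1900*137.5510 / 0.3034 = 123000.0868 W

123000.0868 W


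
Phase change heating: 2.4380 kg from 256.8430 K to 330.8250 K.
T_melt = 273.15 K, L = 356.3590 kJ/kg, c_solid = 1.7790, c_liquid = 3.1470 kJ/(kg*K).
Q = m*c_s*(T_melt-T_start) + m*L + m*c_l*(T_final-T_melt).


Q1 (sensible, solid) = 2.4380 * 1.7790 * 16.3070 = 70.7268 kJ
Q2 (latent) = 2.4380 * 356.3590 = 868.8032 kJ
Q3 (sensible, liquid) = 2.4380 * 3.1470 * 57.6750 = 442.5049 kJ
Q_total = 1382.0349 kJ

1382.0349 kJ


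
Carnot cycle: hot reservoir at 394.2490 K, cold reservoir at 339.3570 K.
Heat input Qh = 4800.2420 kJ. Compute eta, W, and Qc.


eta = 1 - 339.3570/394.2490 = 0.1392
W = 0.1392 * 4800.2420 = 668.3464 kJ
Qc = 4800.2420 - 668.3464 = 4131.8956 kJ

eta = 13.9232%, W = 668.3464 kJ, Qc = 4131.8956 kJ


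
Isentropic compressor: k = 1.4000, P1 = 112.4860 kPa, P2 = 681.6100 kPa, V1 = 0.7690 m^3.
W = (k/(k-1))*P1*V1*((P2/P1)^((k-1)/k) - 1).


(k-1)/k = 0.2857
(P2/P1)^exp = 1.6732
W = 3.5000 * 112.4860 * 0.7690 * (1.6732 - 1) = 203.8220 kJ

203.8220 kJ


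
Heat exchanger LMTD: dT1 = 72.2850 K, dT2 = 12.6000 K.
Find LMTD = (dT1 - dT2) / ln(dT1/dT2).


dT1/dT2 = 5.7369
ln(dT1/dT2) = 1.7469
LMTD = 59.6850 / 1.7469 = 34.1658 K

34.1658 K


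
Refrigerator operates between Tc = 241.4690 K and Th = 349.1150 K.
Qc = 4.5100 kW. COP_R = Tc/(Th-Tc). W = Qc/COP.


COP = 241.4690 / 107.6460 = 2.2432
W = 4.5100 / 2.2432 = 2.0105 kW

COP = 2.2432, W = 2.0105 kW


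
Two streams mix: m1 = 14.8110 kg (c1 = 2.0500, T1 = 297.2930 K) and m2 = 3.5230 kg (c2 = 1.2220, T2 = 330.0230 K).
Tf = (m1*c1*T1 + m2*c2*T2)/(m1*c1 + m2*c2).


num = 10447.3576
den = 34.6677
Tf = 301.3575 K

301.3575 K


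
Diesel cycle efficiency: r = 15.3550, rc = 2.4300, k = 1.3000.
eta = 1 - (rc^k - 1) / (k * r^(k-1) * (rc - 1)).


r^(k-1) = 2.2692
rc^k = 3.1717
eta = 0.4852 = 48.5199%

48.5199%


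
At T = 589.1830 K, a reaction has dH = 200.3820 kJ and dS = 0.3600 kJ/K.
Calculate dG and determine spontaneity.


T*dS = 589.1830 * 0.3600 = 212.1059 kJ
dG = 200.3820 - 212.1059 = -11.7239 kJ (spontaneous)

dG = -11.7239 kJ, spontaneous


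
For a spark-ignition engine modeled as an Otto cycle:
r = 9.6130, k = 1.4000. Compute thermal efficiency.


r^(k-1) = 2.4725
eta = 1 - 1/2.4725 = 0.5956 = 59.5558%

59.5558%


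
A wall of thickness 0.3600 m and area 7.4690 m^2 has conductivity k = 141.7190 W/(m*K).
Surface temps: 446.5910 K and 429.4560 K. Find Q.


dT = 17.1350 K
Q = 141.7190 * 7.4690 * 17.1350 / 0.3600 = 50381.6222 W

50381.6222 W


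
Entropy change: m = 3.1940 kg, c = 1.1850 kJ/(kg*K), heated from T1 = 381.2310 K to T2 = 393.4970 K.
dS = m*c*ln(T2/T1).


T2/T1 = 1.0322
ln(T2/T1) = 0.0317
dS = 3.1940 * 1.1850 * 0.0317 = 0.1199 kJ/K

0.1199 kJ/K


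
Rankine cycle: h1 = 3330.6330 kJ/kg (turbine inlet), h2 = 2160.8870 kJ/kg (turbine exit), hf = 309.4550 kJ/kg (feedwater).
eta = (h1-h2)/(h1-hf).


W = 1169.7460 kJ/kg
Q_in = 3021.1780 kJ/kg
eta = 0.3872 = 38.7182%

eta = 38.7182%


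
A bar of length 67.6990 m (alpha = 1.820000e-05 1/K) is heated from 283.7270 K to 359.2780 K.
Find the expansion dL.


dT = 75.5510 K
dL = 1.820000e-05 * 67.6990 * 75.5510 = 0.093088 m
L_final = 67.792088 m

dL = 0.093088 m


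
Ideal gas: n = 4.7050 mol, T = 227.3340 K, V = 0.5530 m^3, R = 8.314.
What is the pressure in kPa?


P = nRT/V = 4.7050 * 8.314 * 227.3340 / 0.5530
= 8892.7082 / 0.5530 = 16080.8466 Pa = 16.0808 kPa

16.0808 kPa


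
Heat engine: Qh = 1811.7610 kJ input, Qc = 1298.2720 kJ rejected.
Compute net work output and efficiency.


W = 1811.7610 - 1298.2720 = 513.4890 kJ
eta = 513.4890 / 1811.7610 = 0.2834 = 28.3420%

W = 513.4890 kJ, eta = 28.3420%
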